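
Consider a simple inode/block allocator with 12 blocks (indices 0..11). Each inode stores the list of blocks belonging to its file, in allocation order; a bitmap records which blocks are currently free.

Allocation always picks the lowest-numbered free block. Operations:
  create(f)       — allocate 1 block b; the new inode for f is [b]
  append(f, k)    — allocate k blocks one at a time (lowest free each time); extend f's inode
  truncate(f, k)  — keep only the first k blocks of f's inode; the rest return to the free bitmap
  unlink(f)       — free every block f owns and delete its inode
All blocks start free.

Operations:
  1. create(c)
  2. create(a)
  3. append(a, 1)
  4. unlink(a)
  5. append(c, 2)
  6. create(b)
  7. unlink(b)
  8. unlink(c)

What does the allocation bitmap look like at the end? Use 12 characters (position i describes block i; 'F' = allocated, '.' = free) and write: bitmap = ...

bitmap = ............

  1. create(c)  ⇒  F...........  {c→[0]}
  2. create(a)  ⇒  FF..........  {a→[1]; c→[0]}
  3. append(a, 1)  ⇒  FFF.........  {a→[1, 2]; c→[0]}
  4. unlink(a)  ⇒  F...........  {c→[0]}
  5. append(c, 2)  ⇒  FFF.........  {c→[0, 1, 2]}
  6. create(b)  ⇒  FFFF........  {b→[3]; c→[0, 1, 2]}
  7. unlink(b)  ⇒  FFF.........  {c→[0, 1, 2]}
  8. unlink(c)  ⇒  ............  {}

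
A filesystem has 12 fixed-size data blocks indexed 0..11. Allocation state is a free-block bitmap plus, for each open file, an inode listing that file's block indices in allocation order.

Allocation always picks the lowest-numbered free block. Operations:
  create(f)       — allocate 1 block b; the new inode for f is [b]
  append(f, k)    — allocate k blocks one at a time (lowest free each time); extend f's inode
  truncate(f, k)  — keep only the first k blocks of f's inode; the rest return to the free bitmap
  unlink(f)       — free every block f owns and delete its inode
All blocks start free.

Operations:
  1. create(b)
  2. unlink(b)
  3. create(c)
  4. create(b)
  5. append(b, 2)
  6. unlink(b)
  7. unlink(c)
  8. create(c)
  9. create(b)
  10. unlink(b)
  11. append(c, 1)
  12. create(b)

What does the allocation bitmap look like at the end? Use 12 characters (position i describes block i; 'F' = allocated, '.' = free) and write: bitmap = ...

after create(b) → b:[0]  free=[F...........]
after unlink(b) →   free=[............]
after create(c) → c:[0]  free=[F...........]
after create(b) → b:[1], c:[0]  free=[FF..........]
after append(b, 2) → b:[1, 2, 3], c:[0]  free=[FFFF........]
after unlink(b) → c:[0]  free=[F...........]
after unlink(c) →   free=[............]
after create(c) → c:[0]  free=[F...........]
after create(b) → b:[1], c:[0]  free=[FF..........]
after unlink(b) → c:[0]  free=[F...........]
after append(c, 1) → c:[0, 1]  free=[FF..........]
after create(b) → b:[2], c:[0, 1]  free=[FFF.........]

bitmap = FFF.........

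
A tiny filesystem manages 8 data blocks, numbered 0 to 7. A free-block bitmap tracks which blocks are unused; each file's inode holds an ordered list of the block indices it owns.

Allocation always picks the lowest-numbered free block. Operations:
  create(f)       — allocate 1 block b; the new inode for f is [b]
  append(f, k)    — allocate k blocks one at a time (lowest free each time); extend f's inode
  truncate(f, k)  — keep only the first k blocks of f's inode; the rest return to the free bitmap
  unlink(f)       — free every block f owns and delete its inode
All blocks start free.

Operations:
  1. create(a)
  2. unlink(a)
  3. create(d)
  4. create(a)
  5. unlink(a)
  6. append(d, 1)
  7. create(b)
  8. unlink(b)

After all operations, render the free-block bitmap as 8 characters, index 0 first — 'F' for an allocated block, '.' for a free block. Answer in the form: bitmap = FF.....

bitmap = FF......

after create(a) → a:[0]  free=[F.......]
after unlink(a) →   free=[........]
after create(d) → d:[0]  free=[F.......]
after create(a) → a:[1], d:[0]  free=[FF......]
after unlink(a) → d:[0]  free=[F.......]
after append(d, 1) → d:[0, 1]  free=[FF......]
after create(b) → b:[2], d:[0, 1]  free=[FFF.....]
after unlink(b) → d:[0, 1]  free=[FF......]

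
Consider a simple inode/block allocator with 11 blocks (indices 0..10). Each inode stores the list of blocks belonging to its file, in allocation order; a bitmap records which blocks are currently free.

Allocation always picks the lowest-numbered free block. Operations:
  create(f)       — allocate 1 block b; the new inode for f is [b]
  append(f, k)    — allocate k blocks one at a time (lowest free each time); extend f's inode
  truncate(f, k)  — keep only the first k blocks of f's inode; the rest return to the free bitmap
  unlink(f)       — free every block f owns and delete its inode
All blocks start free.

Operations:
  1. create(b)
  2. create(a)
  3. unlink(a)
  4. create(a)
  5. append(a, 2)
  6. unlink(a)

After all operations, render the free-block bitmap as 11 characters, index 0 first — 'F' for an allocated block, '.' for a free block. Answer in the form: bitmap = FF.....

create(b): bitmap=F.......... | b=[0]
create(a): bitmap=FF......... | a=[1] b=[0]
unlink(a): bitmap=F.......... | b=[0]
create(a): bitmap=FF......... | a=[1] b=[0]
append(a, 2): bitmap=FFFF....... | a=[1, 2, 3] b=[0]
unlink(a): bitmap=F.......... | b=[0]

bitmap = F..........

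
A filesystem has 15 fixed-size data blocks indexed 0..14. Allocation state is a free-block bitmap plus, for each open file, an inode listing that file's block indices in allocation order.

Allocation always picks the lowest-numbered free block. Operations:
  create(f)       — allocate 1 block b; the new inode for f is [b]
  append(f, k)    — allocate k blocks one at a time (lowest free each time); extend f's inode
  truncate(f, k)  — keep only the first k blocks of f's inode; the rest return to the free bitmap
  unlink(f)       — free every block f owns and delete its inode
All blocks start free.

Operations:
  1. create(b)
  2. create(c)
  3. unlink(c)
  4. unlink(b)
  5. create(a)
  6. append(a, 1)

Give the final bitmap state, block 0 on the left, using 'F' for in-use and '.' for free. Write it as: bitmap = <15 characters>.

bitmap = FF.............

  1. create(b)  ⇒  F..............  {b→[0]}
  2. create(c)  ⇒  FF.............  {b→[0]; c→[1]}
  3. unlink(c)  ⇒  F..............  {b→[0]}
  4. unlink(b)  ⇒  ...............  {}
  5. create(a)  ⇒  F..............  {a→[0]}
  6. append(a, 1)  ⇒  FF.............  {a→[0, 1]}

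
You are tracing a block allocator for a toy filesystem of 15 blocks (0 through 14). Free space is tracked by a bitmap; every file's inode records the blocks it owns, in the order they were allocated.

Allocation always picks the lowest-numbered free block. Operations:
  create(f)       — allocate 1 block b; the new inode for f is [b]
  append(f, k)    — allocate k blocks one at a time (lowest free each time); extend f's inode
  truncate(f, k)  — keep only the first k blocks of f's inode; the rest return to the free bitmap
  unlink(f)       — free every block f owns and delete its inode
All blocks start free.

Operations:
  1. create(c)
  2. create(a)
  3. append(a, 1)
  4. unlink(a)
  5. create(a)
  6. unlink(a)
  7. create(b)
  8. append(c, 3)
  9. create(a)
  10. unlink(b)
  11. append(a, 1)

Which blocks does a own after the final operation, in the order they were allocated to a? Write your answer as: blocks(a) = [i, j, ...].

blocks(a) = [5, 1]

after create(c) → c:[0]  free=[F..............]
after create(a) → a:[1], c:[0]  free=[FF.............]
after append(a, 1) → a:[1, 2], c:[0]  free=[FFF............]
after unlink(a) → c:[0]  free=[F..............]
after create(a) → a:[1], c:[0]  free=[FF.............]
after unlink(a) → c:[0]  free=[F..............]
after create(b) → b:[1], c:[0]  free=[FF.............]
after append(c, 3) → b:[1], c:[0, 2, 3, 4]  free=[FFFFF..........]
after create(a) → a:[5], b:[1], c:[0, 2, 3, 4]  free=[FFFFFF.........]
after unlink(b) → a:[5], c:[0, 2, 3, 4]  free=[F.FFFF.........]
after append(a, 1) → a:[5, 1], c:[0, 2, 3, 4]  free=[FFFFFF.........]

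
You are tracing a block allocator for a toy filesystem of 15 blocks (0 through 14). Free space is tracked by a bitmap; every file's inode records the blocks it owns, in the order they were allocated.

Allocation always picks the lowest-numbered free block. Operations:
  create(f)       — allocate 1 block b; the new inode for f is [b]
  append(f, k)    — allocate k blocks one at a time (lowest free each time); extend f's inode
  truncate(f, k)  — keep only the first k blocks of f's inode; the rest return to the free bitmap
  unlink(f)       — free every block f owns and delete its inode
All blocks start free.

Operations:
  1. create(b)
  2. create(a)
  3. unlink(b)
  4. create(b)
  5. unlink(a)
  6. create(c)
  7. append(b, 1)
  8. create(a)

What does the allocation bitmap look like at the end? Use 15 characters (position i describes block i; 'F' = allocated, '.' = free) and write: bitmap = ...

bitmap = FFFF...........

create(b): bitmap=F.............. | b=[0]
create(a): bitmap=FF............. | a=[1] b=[0]
unlink(b): bitmap=.F............. | a=[1]
create(b): bitmap=FF............. | a=[1] b=[0]
unlink(a): bitmap=F.............. | b=[0]
create(c): bitmap=FF............. | b=[0] c=[1]
append(b, 1): bitmap=FFF............ | b=[0, 2] c=[1]
create(a): bitmap=FFFF........... | a=[3] b=[0, 2] c=[1]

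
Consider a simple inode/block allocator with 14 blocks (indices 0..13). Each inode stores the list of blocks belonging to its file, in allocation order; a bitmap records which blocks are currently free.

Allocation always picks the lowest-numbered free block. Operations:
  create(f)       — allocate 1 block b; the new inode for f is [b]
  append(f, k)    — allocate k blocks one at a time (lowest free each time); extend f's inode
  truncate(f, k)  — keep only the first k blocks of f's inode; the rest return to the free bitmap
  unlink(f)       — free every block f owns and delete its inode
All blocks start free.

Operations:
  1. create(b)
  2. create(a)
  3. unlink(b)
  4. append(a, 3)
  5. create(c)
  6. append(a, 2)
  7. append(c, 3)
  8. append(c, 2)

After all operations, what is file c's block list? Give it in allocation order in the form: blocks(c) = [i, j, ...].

blocks(c) = [4, 7, 8, 9, 10, 11]

after create(b) → b:[0]  free=[F.............]
after create(a) → a:[1], b:[0]  free=[FF............]
after unlink(b) → a:[1]  free=[.F............]
after append(a, 3) → a:[1, 0, 2, 3]  free=[FFFF..........]
after create(c) → a:[1, 0, 2, 3], c:[4]  free=[FFFFF.........]
after append(a, 2) → a:[1, 0, 2, 3, 5, 6], c:[4]  free=[FFFFFFF.......]
after append(c, 3) → a:[1, 0, 2, 3, 5, 6], c:[4, 7, 8, 9]  free=[FFFFFFFFFF....]
after append(c, 2) → a:[1, 0, 2, 3, 5, 6], c:[4, 7, 8, 9, 10, 11]  free=[FFFFFFFFFFFF..]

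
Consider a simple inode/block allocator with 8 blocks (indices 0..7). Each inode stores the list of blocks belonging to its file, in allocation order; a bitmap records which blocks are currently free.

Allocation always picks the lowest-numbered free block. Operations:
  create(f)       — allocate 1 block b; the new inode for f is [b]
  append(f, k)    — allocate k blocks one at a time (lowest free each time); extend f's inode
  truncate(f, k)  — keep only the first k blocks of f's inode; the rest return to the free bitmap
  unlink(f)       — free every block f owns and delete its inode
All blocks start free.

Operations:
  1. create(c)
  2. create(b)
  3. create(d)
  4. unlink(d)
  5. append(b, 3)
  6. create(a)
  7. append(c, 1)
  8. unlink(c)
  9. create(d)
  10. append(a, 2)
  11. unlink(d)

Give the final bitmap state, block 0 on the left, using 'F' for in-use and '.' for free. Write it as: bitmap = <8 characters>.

bitmap = .FFFFFFF

  1. create(c)  ⇒  F.......  {c→[0]}
  2. create(b)  ⇒  FF......  {b→[1]; c→[0]}
  3. create(d)  ⇒  FFF.....  {b→[1]; c→[0]; d→[2]}
  4. unlink(d)  ⇒  FF......  {b→[1]; c→[0]}
  5. append(b, 3)  ⇒  FFFFF...  {b→[1, 2, 3, 4]; c→[0]}
  6. create(a)  ⇒  FFFFFF..  {a→[5]; b→[1, 2, 3, 4]; c→[0]}
  7. append(c, 1)  ⇒  FFFFFFF.  {a→[5]; b→[1, 2, 3, 4]; c→[0, 6]}
  8. unlink(c)  ⇒  .FFFFF..  {a→[5]; b→[1, 2, 3, 4]}
  9. create(d)  ⇒  FFFFFF..  {a→[5]; b→[1, 2, 3, 4]; d→[0]}
  10. append(a, 2)  ⇒  FFFFFFFF  {a→[5, 6, 7]; b→[1, 2, 3, 4]; d→[0]}
  11. unlink(d)  ⇒  .FFFFFFF  {a→[5, 6, 7]; b→[1, 2, 3, 4]}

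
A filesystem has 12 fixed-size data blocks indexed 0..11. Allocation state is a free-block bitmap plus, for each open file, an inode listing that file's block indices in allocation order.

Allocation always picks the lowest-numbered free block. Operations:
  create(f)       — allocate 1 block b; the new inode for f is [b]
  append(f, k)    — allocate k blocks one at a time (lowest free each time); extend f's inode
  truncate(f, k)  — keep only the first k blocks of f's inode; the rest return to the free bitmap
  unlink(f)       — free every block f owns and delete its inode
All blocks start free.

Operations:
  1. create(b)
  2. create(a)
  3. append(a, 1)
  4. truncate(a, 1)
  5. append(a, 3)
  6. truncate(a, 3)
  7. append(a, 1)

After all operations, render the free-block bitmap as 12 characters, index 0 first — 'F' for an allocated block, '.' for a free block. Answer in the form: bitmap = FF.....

  1. create(b)  ⇒  F...........  {b→[0]}
  2. create(a)  ⇒  FF..........  {a→[1]; b→[0]}
  3. append(a, 1)  ⇒  FFF.........  {a→[1, 2]; b→[0]}
  4. truncate(a, 1)  ⇒  FF..........  {a→[1]; b→[0]}
  5. append(a, 3)  ⇒  FFFFF.......  {a→[1, 2, 3, 4]; b→[0]}
  6. truncate(a, 3)  ⇒  FFFF........  {a→[1, 2, 3]; b→[0]}
  7. append(a, 1)  ⇒  FFFFF.......  {a→[1, 2, 3, 4]; b→[0]}

bitmap = FFFFF.......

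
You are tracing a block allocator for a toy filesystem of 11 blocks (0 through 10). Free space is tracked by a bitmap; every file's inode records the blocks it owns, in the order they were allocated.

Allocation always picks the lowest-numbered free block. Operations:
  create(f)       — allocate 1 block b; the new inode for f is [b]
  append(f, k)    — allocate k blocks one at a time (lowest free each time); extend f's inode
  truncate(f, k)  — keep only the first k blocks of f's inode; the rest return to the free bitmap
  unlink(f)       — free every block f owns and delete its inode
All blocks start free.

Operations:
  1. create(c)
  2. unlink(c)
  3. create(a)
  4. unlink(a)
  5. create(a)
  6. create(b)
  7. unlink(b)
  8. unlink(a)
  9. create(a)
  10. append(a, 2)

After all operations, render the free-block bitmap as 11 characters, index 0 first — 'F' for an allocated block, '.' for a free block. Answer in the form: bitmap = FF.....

  1. create(c)  ⇒  F..........  {c→[0]}
  2. unlink(c)  ⇒  ...........  {}
  3. create(a)  ⇒  F..........  {a→[0]}
  4. unlink(a)  ⇒  ...........  {}
  5. create(a)  ⇒  F..........  {a→[0]}
  6. create(b)  ⇒  FF.........  {a→[0]; b→[1]}
  7. unlink(b)  ⇒  F..........  {a→[0]}
  8. unlink(a)  ⇒  ...........  {}
  9. create(a)  ⇒  F..........  {a→[0]}
  10. append(a, 2)  ⇒  FFF........  {a→[0, 1, 2]}

bitmap = FFF........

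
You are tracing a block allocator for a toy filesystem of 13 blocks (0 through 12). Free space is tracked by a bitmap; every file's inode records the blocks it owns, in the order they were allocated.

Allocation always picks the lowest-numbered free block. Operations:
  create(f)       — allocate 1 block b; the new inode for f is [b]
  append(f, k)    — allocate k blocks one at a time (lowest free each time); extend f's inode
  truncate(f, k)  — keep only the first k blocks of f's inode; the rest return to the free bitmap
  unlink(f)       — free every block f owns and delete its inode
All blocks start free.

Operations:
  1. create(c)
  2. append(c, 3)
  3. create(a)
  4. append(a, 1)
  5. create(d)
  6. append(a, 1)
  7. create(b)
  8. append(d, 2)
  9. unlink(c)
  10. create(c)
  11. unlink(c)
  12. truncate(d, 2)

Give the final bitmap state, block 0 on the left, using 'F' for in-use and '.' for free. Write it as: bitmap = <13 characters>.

  1. create(c)  ⇒  F............  {c→[0]}
  2. append(c, 3)  ⇒  FFFF.........  {c→[0, 1, 2, 3]}
  3. create(a)  ⇒  FFFFF........  {a→[4]; c→[0, 1, 2, 3]}
  4. append(a, 1)  ⇒  FFFFFF.......  {a→[4, 5]; c→[0, 1, 2, 3]}
  5. create(d)  ⇒  FFFFFFF......  {a→[4, 5]; c→[0, 1, 2, 3]; d→[6]}
  6. append(a, 1)  ⇒  FFFFFFFF.....  {a→[4, 5, 7]; c→[0, 1, 2, 3]; d→[6]}
  7. create(b)  ⇒  FFFFFFFFF....  {a→[4, 5, 7]; b→[8]; c→[0, 1, 2, 3]; d→[6]}
  8. append(d, 2)  ⇒  FFFFFFFFFFF..  {a→[4, 5, 7]; b→[8]; c→[0, 1, 2, 3]; d→[6, 9, 10]}
  9. unlink(c)  ⇒  ....FFFFFFF..  {a→[4, 5, 7]; b→[8]; d→[6, 9, 10]}
  10. create(c)  ⇒  F...FFFFFFF..  {a→[4, 5, 7]; b→[8]; c→[0]; d→[6, 9, 10]}
  11. unlink(c)  ⇒  ....FFFFFFF..  {a→[4, 5, 7]; b→[8]; d→[6, 9, 10]}
  12. truncate(d, 2)  ⇒  ....FFFFFF...  {a→[4, 5, 7]; b→[8]; d→[6, 9]}

bitmap = ....FFFFFF...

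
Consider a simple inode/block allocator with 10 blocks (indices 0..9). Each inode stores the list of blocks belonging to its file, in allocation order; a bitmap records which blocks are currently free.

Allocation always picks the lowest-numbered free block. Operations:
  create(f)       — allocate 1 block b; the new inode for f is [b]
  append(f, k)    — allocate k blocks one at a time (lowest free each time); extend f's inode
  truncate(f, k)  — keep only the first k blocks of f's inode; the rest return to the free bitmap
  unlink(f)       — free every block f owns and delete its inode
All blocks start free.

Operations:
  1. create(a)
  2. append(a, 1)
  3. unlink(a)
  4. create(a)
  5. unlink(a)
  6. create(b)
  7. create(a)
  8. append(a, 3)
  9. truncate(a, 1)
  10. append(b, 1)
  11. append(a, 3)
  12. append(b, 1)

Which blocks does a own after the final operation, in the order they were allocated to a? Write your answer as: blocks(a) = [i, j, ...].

blocks(a) = [1, 3, 4, 5]

[1] create(a) — a=0 (map F.........)
[2] append(a, 1) — a=0,1 (map FF........)
[3] unlink(a) —  (map ..........)
[4] create(a) — a=0 (map F.........)
[5] unlink(a) —  (map ..........)
[6] create(b) — b=0 (map F.........)
[7] create(a) — a=1 b=0 (map FF........)
[8] append(a, 3) — a=1,2,3,4 b=0 (map FFFFF.....)
[9] truncate(a, 1) — a=1 b=0 (map FF........)
[10] append(b, 1) — a=1 b=0,2 (map FFF.......)
[11] append(a, 3) — a=1,3,4,5 b=0,2 (map FFFFFF....)
[12] append(b, 1) — a=1,3,4,5 b=0,2,6 (map FFFFFFF...)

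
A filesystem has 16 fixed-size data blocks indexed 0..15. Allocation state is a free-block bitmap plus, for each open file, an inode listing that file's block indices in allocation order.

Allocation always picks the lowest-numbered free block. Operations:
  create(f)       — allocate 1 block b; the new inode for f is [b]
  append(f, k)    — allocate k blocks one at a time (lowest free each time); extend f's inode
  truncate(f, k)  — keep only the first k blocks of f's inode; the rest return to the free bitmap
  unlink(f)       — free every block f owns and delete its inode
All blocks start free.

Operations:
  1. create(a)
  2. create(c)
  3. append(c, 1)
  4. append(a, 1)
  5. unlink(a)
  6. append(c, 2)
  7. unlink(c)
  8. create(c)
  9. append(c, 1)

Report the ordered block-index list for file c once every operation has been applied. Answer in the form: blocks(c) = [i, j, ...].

blocks(c) = [0, 1]

create(a): bitmap=F............... | a=[0]
create(c): bitmap=FF.............. | a=[0] c=[1]
append(c, 1): bitmap=FFF............. | a=[0] c=[1, 2]
append(a, 1): bitmap=FFFF............ | a=[0, 3] c=[1, 2]
unlink(a): bitmap=.FF............. | c=[1, 2]
append(c, 2): bitmap=FFFF............ | c=[1, 2, 0, 3]
unlink(c): bitmap=................ | 
create(c): bitmap=F............... | c=[0]
append(c, 1): bitmap=FF.............. | c=[0, 1]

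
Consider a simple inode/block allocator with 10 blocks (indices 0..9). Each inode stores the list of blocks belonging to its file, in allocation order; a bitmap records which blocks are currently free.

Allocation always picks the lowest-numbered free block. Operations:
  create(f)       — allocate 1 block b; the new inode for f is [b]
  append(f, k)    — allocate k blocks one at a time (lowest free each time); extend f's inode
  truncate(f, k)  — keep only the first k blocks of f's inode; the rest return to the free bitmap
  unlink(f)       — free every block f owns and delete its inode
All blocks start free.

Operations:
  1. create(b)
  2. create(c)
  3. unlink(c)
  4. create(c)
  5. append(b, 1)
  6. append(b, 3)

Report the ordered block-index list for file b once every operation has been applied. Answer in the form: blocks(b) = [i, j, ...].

  1. create(b)  ⇒  F.........  {b→[0]}
  2. create(c)  ⇒  FF........  {b→[0]; c→[1]}
  3. unlink(c)  ⇒  F.........  {b→[0]}
  4. create(c)  ⇒  FF........  {b→[0]; c→[1]}
  5. append(b, 1)  ⇒  FFF.......  {b→[0, 2]; c→[1]}
  6. append(b, 3)  ⇒  FFFFFF....  {b→[0, 2, 3, 4, 5]; c→[1]}

blocks(b) = [0, 2, 3, 4, 5]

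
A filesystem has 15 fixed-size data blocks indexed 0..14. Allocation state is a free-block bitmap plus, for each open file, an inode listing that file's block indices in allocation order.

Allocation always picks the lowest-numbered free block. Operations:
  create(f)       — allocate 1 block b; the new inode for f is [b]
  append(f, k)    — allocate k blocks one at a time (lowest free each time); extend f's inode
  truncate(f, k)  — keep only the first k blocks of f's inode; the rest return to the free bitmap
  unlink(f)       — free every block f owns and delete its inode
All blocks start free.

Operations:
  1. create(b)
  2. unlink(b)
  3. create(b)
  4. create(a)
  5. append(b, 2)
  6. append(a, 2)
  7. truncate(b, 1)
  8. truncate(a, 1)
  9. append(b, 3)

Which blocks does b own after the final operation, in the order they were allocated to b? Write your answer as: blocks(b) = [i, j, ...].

blocks(b) = [0, 2, 3, 4]

create(b): bitmap=F.............. | b=[0]
unlink(b): bitmap=............... | 
create(b): bitmap=F.............. | b=[0]
create(a): bitmap=FF............. | a=[1] b=[0]
append(b, 2): bitmap=FFFF........... | a=[1] b=[0, 2, 3]
append(a, 2): bitmap=FFFFFF......... | a=[1, 4, 5] b=[0, 2, 3]
truncate(b, 1): bitmap=FF..FF......... | a=[1, 4, 5] b=[0]
truncate(a, 1): bitmap=FF............. | a=[1] b=[0]
append(b, 3): bitmap=FFFFF.......... | a=[1] b=[0, 2, 3, 4]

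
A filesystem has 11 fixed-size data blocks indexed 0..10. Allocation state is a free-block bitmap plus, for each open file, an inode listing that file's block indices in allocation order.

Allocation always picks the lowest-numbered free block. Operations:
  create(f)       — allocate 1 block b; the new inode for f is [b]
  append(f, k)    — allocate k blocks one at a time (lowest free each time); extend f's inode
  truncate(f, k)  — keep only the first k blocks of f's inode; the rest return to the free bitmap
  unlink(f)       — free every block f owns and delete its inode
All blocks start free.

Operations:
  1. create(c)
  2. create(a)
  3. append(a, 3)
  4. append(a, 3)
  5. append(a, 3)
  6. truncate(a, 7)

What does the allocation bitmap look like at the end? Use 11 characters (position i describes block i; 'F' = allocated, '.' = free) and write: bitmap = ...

  1. create(c)  ⇒  F..........  {c→[0]}
  2. create(a)  ⇒  FF.........  {a→[1]; c→[0]}
  3. append(a, 3)  ⇒  FFFFF......  {a→[1, 2, 3, 4]; c→[0]}
  4. append(a, 3)  ⇒  FFFFFFFF...  {a→[1, 2, 3, 4, 5, 6, 7]; c→[0]}
  5. append(a, 3)  ⇒  FFFFFFFFFFF  {a→[1, 2, 3, 4, 5, 6, 7, 8, 9, 10]; c→[0]}
  6. truncate(a, 7)  ⇒  FFFFFFFF...  {a→[1, 2, 3, 4, 5, 6, 7]; c→[0]}

bitmap = FFFFFFFF...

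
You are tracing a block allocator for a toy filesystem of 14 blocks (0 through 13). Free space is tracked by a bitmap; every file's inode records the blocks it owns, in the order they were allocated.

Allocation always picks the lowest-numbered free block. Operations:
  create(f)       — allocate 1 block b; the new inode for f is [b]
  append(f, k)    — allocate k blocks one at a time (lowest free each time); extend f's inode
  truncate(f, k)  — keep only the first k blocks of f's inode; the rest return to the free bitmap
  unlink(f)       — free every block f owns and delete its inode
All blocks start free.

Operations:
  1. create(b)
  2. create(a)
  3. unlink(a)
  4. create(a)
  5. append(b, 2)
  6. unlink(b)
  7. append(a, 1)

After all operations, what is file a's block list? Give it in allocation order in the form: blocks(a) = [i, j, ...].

  1. create(b)  ⇒  F.............  {b→[0]}
  2. create(a)  ⇒  FF............  {a→[1]; b→[0]}
  3. unlink(a)  ⇒  F.............  {b→[0]}
  4. create(a)  ⇒  FF............  {a→[1]; b→[0]}
  5. append(b, 2)  ⇒  FFFF..........  {a→[1]; b→[0, 2, 3]}
  6. unlink(b)  ⇒  .F............  {a→[1]}
  7. append(a, 1)  ⇒  FF............  {a→[1, 0]}

blocks(a) = [1, 0]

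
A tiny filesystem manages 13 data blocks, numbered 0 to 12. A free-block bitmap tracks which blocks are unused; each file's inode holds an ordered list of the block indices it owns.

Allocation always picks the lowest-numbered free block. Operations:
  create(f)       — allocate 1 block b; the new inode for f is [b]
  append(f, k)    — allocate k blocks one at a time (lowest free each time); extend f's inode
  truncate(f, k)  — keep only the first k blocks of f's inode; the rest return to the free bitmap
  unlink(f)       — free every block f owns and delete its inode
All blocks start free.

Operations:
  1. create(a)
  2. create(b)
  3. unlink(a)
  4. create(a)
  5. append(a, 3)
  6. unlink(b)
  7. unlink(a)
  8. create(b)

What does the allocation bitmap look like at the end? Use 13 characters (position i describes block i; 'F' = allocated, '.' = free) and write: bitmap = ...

bitmap = F............

create(a): bitmap=F............ | a=[0]
create(b): bitmap=FF........... | a=[0] b=[1]
unlink(a): bitmap=.F........... | b=[1]
create(a): bitmap=FF........... | a=[0] b=[1]
append(a, 3): bitmap=FFFFF........ | a=[0, 2, 3, 4] b=[1]
unlink(b): bitmap=F.FFF........ | a=[0, 2, 3, 4]
unlink(a): bitmap=............. | 
create(b): bitmap=F............ | b=[0]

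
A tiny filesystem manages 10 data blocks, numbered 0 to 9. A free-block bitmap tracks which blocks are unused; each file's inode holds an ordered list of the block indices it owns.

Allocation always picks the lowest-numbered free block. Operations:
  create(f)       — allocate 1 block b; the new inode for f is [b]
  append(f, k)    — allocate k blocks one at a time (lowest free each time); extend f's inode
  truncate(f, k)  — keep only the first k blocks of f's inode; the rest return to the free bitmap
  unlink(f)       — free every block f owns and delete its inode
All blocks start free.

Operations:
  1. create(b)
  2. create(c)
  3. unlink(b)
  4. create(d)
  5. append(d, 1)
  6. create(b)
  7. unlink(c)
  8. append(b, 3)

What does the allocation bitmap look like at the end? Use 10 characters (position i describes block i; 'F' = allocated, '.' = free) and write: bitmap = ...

bitmap = FFFFFF....

create(b): bitmap=F......... | b=[0]
create(c): bitmap=FF........ | b=[0] c=[1]
unlink(b): bitmap=.F........ | c=[1]
create(d): bitmap=FF........ | c=[1] d=[0]
append(d, 1): bitmap=FFF....... | c=[1] d=[0, 2]
create(b): bitmap=FFFF...... | b=[3] c=[1] d=[0, 2]
unlink(c): bitmap=F.FF...... | b=[3] d=[0, 2]
append(b, 3): bitmap=FFFFFF.... | b=[3, 1, 4, 5] d=[0, 2]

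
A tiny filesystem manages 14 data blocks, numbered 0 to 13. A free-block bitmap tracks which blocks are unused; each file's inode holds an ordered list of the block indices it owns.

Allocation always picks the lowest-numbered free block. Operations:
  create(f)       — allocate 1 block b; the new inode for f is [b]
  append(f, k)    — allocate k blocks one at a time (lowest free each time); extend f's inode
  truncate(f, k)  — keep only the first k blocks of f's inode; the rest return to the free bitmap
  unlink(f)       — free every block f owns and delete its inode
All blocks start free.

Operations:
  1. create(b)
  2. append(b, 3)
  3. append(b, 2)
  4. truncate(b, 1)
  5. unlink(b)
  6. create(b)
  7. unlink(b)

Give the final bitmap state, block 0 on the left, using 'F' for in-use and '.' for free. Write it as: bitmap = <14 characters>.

bitmap = ..............

[1] create(b) — b=0 (map F.............)
[2] append(b, 3) — b=0,1,2,3 (map FFFF..........)
[3] append(b, 2) — b=0,1,2,3,4,5 (map FFFFFF........)
[4] truncate(b, 1) — b=0 (map F.............)
[5] unlink(b) —  (map ..............)
[6] create(b) — b=0 (map F.............)
[7] unlink(b) —  (map ..............)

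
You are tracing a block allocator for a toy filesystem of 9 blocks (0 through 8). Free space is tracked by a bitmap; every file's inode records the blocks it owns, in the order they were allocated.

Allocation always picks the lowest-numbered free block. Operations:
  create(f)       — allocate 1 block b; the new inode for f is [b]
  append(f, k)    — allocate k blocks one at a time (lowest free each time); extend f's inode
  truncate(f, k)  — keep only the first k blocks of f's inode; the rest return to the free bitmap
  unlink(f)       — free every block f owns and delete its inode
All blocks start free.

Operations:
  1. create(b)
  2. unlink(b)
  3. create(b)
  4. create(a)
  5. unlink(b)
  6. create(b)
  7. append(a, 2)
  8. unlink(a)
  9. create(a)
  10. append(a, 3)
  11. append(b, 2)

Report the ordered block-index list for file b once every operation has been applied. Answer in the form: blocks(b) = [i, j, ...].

after create(b) → b:[0]  free=[F........]
after unlink(b) →   free=[.........]
after create(b) → b:[0]  free=[F........]
after create(a) → a:[1], b:[0]  free=[FF.......]
after unlink(b) → a:[1]  free=[.F.......]
after create(b) → a:[1], b:[0]  free=[FF.......]
after append(a, 2) → a:[1, 2, 3], b:[0]  free=[FFFF.....]
after unlink(a) → b:[0]  free=[F........]
after create(a) → a:[1], b:[0]  free=[FF.......]
after append(a, 3) → a:[1, 2, 3, 4], b:[0]  free=[FFFFF....]
after append(b, 2) → a:[1, 2, 3, 4], b:[0, 5, 6]  free=[FFFFFFF..]

blocks(b) = [0, 5, 6]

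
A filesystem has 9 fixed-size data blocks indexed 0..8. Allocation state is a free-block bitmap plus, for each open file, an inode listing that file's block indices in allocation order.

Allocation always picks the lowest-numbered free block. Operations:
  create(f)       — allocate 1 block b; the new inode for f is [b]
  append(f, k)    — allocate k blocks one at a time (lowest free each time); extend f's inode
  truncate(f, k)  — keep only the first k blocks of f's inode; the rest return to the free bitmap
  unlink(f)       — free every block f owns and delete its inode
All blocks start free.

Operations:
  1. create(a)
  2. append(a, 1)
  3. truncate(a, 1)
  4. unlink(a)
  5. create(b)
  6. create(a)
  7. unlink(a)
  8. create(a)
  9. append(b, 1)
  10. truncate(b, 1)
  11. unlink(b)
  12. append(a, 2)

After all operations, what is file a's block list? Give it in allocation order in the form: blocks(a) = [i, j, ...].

blocks(a) = [1, 0, 2]

[1] create(a) — a=0 (map F........)
[2] append(a, 1) — a=0,1 (map FF.......)
[3] truncate(a, 1) — a=0 (map F........)
[4] unlink(a) —  (map .........)
[5] create(b) — b=0 (map F........)
[6] create(a) — a=1 b=0 (map FF.......)
[7] unlink(a) — b=0 (map F........)
[8] create(a) — a=1 b=0 (map FF.......)
[9] append(b, 1) — a=1 b=0,2 (map FFF......)
[10] truncate(b, 1) — a=1 b=0 (map FF.......)
[11] unlink(b) — a=1 (map .F.......)
[12] append(a, 2) — a=1,0,2 (map FFF......)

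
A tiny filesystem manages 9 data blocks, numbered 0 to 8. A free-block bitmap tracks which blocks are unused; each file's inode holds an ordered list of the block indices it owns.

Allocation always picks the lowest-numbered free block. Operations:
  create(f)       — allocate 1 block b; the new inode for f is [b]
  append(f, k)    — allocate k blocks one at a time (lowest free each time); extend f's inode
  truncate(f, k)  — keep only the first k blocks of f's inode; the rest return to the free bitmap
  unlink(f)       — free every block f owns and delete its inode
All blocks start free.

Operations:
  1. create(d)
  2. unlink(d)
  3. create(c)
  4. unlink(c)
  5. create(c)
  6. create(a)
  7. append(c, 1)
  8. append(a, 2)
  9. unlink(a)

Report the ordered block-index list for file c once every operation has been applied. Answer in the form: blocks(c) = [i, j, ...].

blocks(c) = [0, 2]

[1] create(d) — d=0 (map F........)
[2] unlink(d) —  (map .........)
[3] create(c) — c=0 (map F........)
[4] unlink(c) —  (map .........)
[5] create(c) — c=0 (map F........)
[6] create(a) — a=1 c=0 (map FF.......)
[7] append(c, 1) — a=1 c=0,2 (map FFF......)
[8] append(a, 2) — a=1,3,4 c=0,2 (map FFFFF....)
[9] unlink(a) — c=0,2 (map F.F......)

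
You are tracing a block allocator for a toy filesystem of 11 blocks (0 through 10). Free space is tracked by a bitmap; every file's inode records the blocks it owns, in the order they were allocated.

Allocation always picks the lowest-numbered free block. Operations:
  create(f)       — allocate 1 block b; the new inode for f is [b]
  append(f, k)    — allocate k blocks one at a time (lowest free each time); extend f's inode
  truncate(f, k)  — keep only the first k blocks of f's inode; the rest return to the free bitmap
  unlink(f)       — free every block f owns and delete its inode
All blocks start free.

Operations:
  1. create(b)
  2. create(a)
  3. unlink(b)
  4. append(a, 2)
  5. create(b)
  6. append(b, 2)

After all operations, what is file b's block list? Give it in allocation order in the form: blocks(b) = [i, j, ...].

  1. create(b)  ⇒  F..........  {b→[0]}
  2. create(a)  ⇒  FF.........  {a→[1]; b→[0]}
  3. unlink(b)  ⇒  .F.........  {a→[1]}
  4. append(a, 2)  ⇒  FFF........  {a→[1, 0, 2]}
  5. create(b)  ⇒  FFFF.......  {a→[1, 0, 2]; b→[3]}
  6. append(b, 2)  ⇒  FFFFFF.....  {a→[1, 0, 2]; b→[3, 4, 5]}

blocks(b) = [3, 4, 5]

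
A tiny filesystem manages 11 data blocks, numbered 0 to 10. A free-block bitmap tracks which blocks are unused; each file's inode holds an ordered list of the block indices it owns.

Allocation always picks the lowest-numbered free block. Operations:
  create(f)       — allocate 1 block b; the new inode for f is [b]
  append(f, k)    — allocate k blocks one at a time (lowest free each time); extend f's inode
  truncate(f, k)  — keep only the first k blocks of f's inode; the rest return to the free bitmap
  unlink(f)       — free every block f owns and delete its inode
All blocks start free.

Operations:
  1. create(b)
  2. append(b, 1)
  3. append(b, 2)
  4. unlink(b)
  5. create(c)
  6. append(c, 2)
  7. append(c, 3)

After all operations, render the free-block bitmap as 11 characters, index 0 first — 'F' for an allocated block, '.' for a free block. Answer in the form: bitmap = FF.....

[1] create(b) — b=0 (map F..........)
[2] append(b, 1) — b=0,1 (map FF.........)
[3] append(b, 2) — b=0,1,2,3 (map FFFF.......)
[4] unlink(b) —  (map ...........)
[5] create(c) — c=0 (map F..........)
[6] append(c, 2) — c=0,1,2 (map FFF........)
[7] append(c, 3) — c=0,1,2,3,4,5 (map FFFFFF.....)

bitmap = FFFFFF.....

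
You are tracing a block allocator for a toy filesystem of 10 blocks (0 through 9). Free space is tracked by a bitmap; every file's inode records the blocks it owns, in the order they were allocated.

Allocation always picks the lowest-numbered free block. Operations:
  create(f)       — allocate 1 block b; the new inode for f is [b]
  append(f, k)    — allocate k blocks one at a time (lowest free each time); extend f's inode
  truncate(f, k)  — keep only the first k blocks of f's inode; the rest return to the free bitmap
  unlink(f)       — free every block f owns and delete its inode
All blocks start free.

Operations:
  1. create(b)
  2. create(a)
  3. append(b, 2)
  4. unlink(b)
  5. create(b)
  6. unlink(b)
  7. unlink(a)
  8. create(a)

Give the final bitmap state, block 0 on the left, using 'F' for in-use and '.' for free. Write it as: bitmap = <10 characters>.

  1. create(b)  ⇒  F.........  {b→[0]}
  2. create(a)  ⇒  FF........  {a→[1]; b→[0]}
  3. append(b, 2)  ⇒  FFFF......  {a→[1]; b→[0, 2, 3]}
  4. unlink(b)  ⇒  .F........  {a→[1]}
  5. create(b)  ⇒  FF........  {a→[1]; b→[0]}
  6. unlink(b)  ⇒  .F........  {a→[1]}
  7. unlink(a)  ⇒  ..........  {}
  8. create(a)  ⇒  F.........  {a→[0]}

bitmap = F.........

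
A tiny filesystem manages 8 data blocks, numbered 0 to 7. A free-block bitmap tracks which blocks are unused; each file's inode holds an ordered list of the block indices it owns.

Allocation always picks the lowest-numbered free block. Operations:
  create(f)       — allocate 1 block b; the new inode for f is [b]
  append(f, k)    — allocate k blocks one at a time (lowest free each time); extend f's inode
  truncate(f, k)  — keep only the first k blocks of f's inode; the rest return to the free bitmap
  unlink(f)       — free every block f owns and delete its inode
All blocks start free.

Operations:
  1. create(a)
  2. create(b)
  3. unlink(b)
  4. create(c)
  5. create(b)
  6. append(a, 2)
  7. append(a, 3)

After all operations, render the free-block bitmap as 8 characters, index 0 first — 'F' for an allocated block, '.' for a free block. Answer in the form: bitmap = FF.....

bitmap = FFFFFFFF

  1. create(a)  ⇒  F.......  {a→[0]}
  2. create(b)  ⇒  FF......  {a→[0]; b→[1]}
  3. unlink(b)  ⇒  F.......  {a→[0]}
  4. create(c)  ⇒  FF......  {a→[0]; c→[1]}
  5. create(b)  ⇒  FFF.....  {a→[0]; b→[2]; c→[1]}
  6. append(a, 2)  ⇒  FFFFF...  {a→[0, 3, 4]; b→[2]; c→[1]}
  7. append(a, 3)  ⇒  FFFFFFFF  {a→[0, 3, 4, 5, 6, 7]; b→[2]; c→[1]}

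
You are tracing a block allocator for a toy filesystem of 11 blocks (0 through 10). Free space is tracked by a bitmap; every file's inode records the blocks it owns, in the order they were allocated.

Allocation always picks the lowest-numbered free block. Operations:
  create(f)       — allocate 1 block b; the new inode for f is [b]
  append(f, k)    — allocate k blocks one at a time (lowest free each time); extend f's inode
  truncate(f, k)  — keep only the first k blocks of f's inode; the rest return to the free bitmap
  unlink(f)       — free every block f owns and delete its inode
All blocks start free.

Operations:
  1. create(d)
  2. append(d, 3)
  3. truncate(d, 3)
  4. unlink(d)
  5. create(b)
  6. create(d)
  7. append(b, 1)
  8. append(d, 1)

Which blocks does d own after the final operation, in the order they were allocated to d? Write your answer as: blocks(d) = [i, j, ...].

create(d): bitmap=F.......... | d=[0]
append(d, 3): bitmap=FFFF....... | d=[0, 1, 2, 3]
truncate(d, 3): bitmap=FFF........ | d=[0, 1, 2]
unlink(d): bitmap=........... | 
create(b): bitmap=F.......... | b=[0]
create(d): bitmap=FF......... | b=[0] d=[1]
append(b, 1): bitmap=FFF........ | b=[0, 2] d=[1]
append(d, 1): bitmap=FFFF....... | b=[0, 2] d=[1, 3]

blocks(d) = [1, 3]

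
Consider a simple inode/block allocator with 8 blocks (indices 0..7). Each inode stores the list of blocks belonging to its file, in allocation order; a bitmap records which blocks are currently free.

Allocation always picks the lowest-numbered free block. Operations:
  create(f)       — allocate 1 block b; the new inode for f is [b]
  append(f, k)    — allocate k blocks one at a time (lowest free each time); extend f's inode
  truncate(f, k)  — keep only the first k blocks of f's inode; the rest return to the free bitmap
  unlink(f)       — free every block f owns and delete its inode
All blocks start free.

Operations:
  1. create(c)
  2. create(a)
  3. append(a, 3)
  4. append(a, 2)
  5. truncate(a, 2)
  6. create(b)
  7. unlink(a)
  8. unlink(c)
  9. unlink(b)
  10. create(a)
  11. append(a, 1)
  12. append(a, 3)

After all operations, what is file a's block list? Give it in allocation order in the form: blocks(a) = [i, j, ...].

create(c): bitmap=F....... | c=[0]
create(a): bitmap=FF...... | a=[1] c=[0]
append(a, 3): bitmap=FFFFF... | a=[1, 2, 3, 4] c=[0]
append(a, 2): bitmap=FFFFFFF. | a=[1, 2, 3, 4, 5, 6] c=[0]
truncate(a, 2): bitmap=FFF..... | a=[1, 2] c=[0]
create(b): bitmap=FFFF.... | a=[1, 2] b=[3] c=[0]
unlink(a): bitmap=F..F.... | b=[3] c=[0]
unlink(c): bitmap=...F.... | b=[3]
unlink(b): bitmap=........ | 
create(a): bitmap=F....... | a=[0]
append(a, 1): bitmap=FF...... | a=[0, 1]
append(a, 3): bitmap=FFFFF... | a=[0, 1, 2, 3, 4]

blocks(a) = [0, 1, 2, 3, 4]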